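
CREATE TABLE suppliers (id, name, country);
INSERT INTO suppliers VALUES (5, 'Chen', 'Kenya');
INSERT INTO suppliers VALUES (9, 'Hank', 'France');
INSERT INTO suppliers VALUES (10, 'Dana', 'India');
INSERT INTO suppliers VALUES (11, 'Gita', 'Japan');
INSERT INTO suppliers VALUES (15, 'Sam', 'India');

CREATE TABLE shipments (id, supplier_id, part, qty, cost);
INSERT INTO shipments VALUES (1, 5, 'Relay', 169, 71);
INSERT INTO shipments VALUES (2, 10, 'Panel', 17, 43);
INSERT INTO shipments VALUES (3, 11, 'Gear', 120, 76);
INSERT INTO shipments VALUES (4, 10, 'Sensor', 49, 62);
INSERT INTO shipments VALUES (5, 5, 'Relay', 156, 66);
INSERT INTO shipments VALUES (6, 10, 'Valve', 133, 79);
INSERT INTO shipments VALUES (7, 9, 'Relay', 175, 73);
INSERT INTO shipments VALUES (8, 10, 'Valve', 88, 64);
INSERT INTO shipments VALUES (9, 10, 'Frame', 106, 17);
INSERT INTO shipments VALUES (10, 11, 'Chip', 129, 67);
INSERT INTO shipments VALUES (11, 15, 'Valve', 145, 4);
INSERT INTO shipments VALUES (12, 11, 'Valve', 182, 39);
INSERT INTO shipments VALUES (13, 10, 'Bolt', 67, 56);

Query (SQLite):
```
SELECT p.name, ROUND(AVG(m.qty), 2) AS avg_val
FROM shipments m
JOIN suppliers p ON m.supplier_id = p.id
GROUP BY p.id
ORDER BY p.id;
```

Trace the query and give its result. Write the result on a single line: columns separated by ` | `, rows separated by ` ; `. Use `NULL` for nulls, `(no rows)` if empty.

Join each shipments row to its suppliers via supplier_id.
Group joined rows by suppliers.id; compute ROUND(AVG(m.qty), 2) per group.
  5: ids {1, 5} → ROUND(AVG(m.qty), 2)=162.5
  9: ids {7} → ROUND(AVG(m.qty), 2)=175
  10: ids {2, 4, 6, 8, 9, 13} → ROUND(AVG(m.qty), 2)=76.67
  11: ids {3, 10, 12} → ROUND(AVG(m.qty), 2)=143.67
  15: ids {11} → ROUND(AVG(m.qty), 2)=145

Chen | 162.5 ; Hank | 175 ; Dana | 76.67 ; Gita | 143.67 ; Sam | 145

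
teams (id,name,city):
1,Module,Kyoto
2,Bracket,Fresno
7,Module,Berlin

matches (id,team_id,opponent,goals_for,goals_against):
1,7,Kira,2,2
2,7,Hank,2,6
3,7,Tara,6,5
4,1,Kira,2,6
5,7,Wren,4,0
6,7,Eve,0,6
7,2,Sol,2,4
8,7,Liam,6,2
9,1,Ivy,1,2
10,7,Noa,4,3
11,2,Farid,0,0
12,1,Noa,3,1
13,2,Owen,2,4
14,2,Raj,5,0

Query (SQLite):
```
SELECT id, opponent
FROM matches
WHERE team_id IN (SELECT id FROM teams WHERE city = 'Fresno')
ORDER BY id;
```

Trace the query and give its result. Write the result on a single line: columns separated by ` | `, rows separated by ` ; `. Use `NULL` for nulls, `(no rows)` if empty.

Inner query: teams.id where city = 'Fresno'.
Outer: keep matches rows whose team_id is in that set.
Inner query → {2}

7 | Sol ; 11 | Farid ; 13 | Owen ; 14 | Raj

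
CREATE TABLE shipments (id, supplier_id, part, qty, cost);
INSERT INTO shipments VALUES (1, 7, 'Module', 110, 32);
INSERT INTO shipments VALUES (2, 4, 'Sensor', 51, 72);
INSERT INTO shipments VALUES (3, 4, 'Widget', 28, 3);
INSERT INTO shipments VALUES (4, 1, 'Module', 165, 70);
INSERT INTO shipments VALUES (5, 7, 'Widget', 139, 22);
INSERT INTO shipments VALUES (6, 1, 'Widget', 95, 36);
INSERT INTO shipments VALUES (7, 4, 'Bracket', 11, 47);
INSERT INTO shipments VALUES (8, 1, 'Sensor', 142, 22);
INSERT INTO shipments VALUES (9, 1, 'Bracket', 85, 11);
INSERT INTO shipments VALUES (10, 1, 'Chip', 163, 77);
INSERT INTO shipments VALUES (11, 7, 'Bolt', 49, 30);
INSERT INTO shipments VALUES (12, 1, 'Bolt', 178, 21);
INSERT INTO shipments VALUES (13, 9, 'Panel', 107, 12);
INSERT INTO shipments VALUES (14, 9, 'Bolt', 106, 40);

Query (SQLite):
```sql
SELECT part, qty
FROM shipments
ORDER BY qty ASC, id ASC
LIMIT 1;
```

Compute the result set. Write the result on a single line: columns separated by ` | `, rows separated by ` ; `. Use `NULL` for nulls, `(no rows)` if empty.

Bracket | 11

Sort by qty asc, tiebreak id asc: (11, id=7), (28, id=3), (49, id=11), (51, id=2) …. Take first 1.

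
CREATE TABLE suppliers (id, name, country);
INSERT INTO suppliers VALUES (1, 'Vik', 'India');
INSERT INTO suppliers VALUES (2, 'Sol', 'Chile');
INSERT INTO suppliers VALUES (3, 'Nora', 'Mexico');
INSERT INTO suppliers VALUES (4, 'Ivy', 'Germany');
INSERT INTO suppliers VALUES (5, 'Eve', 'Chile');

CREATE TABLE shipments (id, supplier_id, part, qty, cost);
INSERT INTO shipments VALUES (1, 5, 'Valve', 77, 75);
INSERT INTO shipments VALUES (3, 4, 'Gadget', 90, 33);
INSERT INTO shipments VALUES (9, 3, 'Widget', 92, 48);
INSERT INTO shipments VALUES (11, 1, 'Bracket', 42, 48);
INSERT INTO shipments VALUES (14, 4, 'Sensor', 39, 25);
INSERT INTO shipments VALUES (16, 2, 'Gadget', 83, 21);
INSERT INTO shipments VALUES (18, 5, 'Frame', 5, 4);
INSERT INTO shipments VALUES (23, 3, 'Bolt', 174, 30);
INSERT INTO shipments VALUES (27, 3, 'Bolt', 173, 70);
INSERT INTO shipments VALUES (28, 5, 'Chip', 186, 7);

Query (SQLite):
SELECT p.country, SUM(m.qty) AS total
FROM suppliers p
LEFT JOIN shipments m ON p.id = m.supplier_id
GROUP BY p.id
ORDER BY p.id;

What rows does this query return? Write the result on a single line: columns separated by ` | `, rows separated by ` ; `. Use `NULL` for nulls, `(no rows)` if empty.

India | 42 ; Chile | 83 ; Mexico | 439 ; Germany | 129 ; Chile | 268

LEFT JOIN keeps every suppliers row; unmatched ones get NULL for shipments columns.
Group by suppliers.id and compute SUM(m.qty). SUM over an all-NULL group is NULL.
  1: ids {11} → SUM(m.qty)=42
  2: ids {16} → SUM(m.qty)=83
  3: ids {9, 23, 27} → SUM(m.qty)=439
  4: ids {3, 14} → SUM(m.qty)=129
  5: ids {1, 18, 28} → SUM(m.qty)=268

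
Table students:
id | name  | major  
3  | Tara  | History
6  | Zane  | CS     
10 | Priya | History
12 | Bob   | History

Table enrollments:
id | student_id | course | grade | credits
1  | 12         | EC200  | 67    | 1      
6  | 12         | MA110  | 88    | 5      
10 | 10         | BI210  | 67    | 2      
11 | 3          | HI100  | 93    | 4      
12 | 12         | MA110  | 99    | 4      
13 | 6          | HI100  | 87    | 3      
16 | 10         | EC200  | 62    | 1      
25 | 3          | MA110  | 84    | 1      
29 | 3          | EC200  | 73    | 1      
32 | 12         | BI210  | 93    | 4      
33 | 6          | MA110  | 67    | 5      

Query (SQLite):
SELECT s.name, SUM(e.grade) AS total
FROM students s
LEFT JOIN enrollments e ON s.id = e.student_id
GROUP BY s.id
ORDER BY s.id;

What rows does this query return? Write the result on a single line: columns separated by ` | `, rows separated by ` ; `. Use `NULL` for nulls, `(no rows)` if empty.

LEFT JOIN keeps every students row; unmatched ones get NULL for enrollments columns.
Group by students.id and compute SUM(e.grade). SUM over an all-NULL group is NULL.
  3: ids {11, 25, 29} → SUM(e.grade)=250
  6: ids {13, 33} → SUM(e.grade)=154
  10: ids {10, 16} → SUM(e.grade)=129
  12: ids {1, 6, 12, 32} → SUM(e.grade)=347

Tara | 250 ; Zane | 154 ; Priya | 129 ; Bob | 347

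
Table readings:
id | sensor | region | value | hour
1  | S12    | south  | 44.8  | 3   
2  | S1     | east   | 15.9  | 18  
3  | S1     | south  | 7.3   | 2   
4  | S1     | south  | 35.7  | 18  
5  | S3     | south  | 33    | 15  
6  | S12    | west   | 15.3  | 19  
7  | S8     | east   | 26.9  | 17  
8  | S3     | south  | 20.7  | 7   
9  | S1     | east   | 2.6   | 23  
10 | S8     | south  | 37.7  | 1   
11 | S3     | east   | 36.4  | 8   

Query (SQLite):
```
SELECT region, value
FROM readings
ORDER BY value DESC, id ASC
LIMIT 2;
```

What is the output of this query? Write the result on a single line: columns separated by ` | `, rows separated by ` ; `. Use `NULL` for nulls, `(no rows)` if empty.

south | 44.8 ; south | 37.7

Sort by value desc, tiebreak id asc: (44.8, id=1), (37.7, id=10), (36.4, id=11), (35.7, id=4), (33, id=5) …. Take first 2.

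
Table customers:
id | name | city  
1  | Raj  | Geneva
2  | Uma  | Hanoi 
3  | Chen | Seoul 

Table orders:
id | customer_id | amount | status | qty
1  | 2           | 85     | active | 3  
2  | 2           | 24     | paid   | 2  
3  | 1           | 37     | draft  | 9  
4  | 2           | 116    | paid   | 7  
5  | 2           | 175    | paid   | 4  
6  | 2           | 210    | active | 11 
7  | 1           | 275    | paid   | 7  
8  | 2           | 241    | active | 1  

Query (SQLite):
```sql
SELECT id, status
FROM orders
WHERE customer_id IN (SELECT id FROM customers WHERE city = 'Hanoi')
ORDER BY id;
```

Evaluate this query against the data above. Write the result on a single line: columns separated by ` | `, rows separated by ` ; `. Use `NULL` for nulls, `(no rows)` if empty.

1 | active ; 2 | paid ; 4 | paid ; 5 | paid ; 6 | active ; 8 | active

Inner query: customers.id where city = 'Hanoi'.
Outer: keep orders rows whose customer_id is in that set.
Inner query → {2}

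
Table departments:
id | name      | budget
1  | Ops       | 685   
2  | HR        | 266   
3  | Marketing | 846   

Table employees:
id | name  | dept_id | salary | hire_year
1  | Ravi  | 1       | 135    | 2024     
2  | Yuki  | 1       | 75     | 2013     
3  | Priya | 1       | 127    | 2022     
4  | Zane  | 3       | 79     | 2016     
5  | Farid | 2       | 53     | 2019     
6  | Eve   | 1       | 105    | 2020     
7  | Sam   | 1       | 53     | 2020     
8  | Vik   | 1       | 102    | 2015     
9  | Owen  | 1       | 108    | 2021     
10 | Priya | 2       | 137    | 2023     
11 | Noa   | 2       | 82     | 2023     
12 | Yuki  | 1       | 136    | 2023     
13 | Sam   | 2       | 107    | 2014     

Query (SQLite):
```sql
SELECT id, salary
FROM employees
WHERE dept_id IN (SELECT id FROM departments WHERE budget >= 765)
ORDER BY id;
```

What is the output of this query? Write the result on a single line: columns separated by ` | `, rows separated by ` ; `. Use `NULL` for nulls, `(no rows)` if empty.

Inner query: departments.id where budget >= 765.
Outer: keep employees rows whose dept_id is in that set.
Inner query → {3}

4 | 79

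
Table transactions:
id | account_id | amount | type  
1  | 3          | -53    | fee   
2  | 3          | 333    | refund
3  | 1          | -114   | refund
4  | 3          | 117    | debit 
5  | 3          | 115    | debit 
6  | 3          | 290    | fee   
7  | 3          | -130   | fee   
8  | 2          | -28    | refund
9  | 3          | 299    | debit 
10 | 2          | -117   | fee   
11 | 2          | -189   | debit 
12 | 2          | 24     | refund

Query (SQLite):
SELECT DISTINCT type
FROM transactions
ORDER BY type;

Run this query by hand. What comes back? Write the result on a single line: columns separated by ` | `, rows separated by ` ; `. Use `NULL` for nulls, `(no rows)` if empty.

Collect distinct type values from transactions.

debit ; fee ; refund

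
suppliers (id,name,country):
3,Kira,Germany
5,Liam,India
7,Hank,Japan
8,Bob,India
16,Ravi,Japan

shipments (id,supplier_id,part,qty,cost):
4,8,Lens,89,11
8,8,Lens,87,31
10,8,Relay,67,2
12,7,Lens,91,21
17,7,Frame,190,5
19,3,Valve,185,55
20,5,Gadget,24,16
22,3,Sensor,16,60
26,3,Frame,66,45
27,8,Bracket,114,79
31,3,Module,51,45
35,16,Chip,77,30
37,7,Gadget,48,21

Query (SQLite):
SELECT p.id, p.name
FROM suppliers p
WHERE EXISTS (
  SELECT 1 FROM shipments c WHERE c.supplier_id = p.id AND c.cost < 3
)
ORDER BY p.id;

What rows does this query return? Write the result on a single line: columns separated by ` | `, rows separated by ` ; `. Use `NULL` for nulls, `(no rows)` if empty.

For each suppliers row, check whether any shipments with matching supplier_id has cost < 3.
Keep rows where that is true.

8 | Bob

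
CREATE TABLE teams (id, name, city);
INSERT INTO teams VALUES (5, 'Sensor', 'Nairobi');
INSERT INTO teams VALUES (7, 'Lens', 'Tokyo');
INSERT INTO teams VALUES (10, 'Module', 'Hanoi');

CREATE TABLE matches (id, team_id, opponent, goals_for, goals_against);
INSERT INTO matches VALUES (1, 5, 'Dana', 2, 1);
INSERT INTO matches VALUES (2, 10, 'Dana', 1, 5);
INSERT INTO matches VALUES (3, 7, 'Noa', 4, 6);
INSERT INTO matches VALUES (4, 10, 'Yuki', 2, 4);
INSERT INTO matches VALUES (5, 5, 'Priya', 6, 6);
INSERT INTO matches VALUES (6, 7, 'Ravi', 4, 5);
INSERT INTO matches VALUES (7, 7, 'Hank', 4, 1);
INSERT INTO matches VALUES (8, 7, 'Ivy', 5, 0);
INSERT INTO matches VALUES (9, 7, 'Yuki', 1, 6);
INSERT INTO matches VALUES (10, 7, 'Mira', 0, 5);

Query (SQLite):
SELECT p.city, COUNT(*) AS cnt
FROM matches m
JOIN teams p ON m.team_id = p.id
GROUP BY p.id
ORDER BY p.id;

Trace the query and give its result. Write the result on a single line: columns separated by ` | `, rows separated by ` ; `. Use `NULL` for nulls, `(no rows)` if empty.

Join each matches row to its teams via team_id.
Group joined rows by teams.id; compute COUNT(*) per group.
  5: ids {1, 5} → COUNT(*)=2
  7: ids {3, 6, 7, 8, 9, 10} → COUNT(*)=6
  10: ids {2, 4} → COUNT(*)=2

Nairobi | 2 ; Tokyo | 6 ; Hanoi | 2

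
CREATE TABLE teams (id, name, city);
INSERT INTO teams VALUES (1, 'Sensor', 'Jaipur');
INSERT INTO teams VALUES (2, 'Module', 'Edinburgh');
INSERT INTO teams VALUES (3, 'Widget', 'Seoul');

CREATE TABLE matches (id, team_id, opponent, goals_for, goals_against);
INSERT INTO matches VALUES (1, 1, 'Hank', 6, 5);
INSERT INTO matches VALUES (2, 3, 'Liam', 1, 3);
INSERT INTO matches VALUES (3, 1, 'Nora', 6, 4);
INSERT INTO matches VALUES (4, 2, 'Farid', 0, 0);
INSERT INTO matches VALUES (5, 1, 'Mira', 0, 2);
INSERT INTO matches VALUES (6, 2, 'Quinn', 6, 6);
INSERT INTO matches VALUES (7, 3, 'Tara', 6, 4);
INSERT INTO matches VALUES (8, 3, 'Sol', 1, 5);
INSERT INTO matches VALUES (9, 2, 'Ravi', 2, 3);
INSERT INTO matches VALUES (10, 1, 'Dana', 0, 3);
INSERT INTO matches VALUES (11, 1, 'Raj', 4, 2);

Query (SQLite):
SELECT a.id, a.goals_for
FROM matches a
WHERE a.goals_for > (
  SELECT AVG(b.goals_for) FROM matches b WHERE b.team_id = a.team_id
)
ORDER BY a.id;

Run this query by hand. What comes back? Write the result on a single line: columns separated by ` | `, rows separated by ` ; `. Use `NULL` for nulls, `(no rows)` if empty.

1 | 6 ; 3 | 6 ; 6 | 6 ; 7 | 6 ; 11 | 4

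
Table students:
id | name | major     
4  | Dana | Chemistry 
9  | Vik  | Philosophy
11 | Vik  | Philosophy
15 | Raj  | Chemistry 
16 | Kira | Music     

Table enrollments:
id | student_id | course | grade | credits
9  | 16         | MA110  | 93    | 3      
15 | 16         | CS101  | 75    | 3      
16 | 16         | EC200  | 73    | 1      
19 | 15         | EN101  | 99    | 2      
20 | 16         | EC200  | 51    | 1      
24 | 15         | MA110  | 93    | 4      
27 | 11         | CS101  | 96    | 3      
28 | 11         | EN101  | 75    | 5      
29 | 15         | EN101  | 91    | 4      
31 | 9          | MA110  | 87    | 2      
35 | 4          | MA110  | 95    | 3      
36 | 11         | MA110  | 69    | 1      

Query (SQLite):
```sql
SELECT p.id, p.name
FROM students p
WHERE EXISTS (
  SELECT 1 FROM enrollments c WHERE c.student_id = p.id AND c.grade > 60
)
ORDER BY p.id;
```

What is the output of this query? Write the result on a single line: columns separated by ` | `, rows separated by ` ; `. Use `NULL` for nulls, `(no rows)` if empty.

4 | Dana ; 9 | Vik ; 11 | Vik ; 15 | Raj ; 16 | Kira

For each students row, check whether any enrollments with matching student_id has grade > 60.
Keep rows where that is true.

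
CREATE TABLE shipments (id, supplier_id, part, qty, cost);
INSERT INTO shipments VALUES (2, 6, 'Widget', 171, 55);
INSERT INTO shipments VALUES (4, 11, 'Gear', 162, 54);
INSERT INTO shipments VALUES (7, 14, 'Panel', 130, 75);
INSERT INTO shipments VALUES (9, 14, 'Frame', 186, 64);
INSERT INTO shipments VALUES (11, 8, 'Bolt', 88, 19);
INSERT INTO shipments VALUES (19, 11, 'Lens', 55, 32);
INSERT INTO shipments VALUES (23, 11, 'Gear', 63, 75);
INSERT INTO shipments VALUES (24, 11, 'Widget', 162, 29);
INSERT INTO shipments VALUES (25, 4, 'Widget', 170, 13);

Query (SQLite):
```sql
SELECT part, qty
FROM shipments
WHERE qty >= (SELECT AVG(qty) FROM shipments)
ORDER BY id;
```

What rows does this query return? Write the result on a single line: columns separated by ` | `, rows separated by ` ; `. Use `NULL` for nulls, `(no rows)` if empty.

Scalar subquery: AVG(qty) over all shipments rows = 131.888889 (≈; comparison uses full precision).
Keep rows where qty >= that value.

Widget | 171 ; Gear | 162 ; Frame | 186 ; Widget | 162 ; Widget | 170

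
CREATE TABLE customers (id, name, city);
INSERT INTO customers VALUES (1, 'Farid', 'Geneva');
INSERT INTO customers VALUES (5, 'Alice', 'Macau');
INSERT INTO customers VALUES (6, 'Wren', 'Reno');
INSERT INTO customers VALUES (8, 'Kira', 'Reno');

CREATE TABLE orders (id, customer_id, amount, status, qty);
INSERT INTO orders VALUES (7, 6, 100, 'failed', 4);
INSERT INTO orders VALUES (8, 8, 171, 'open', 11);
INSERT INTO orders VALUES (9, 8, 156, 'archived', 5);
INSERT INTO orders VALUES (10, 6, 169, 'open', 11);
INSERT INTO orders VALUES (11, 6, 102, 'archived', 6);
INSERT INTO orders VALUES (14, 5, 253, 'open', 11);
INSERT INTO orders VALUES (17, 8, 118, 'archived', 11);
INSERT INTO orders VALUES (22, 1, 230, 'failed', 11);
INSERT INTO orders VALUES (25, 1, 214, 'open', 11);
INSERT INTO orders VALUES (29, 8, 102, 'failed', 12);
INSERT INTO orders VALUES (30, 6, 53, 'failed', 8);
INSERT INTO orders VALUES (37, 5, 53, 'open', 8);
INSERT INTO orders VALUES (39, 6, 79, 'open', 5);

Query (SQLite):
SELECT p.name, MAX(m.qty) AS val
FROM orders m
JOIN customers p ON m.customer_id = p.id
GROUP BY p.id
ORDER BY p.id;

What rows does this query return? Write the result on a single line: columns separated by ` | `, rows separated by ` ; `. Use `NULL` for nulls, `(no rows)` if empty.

Farid | 11 ; Alice | 11 ; Wren | 11 ; Kira | 12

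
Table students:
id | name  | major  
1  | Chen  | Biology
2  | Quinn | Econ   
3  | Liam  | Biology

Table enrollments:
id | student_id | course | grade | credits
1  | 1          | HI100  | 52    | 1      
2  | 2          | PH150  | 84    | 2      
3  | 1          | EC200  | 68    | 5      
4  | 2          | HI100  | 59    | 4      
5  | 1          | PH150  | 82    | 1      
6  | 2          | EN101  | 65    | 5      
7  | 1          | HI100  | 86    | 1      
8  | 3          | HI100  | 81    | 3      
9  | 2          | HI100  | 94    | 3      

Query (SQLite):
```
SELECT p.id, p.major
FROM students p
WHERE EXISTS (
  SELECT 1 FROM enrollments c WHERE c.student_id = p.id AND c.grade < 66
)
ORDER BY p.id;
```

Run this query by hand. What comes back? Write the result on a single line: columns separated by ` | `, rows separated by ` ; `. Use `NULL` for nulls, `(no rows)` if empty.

1 | Biology ; 2 | Econ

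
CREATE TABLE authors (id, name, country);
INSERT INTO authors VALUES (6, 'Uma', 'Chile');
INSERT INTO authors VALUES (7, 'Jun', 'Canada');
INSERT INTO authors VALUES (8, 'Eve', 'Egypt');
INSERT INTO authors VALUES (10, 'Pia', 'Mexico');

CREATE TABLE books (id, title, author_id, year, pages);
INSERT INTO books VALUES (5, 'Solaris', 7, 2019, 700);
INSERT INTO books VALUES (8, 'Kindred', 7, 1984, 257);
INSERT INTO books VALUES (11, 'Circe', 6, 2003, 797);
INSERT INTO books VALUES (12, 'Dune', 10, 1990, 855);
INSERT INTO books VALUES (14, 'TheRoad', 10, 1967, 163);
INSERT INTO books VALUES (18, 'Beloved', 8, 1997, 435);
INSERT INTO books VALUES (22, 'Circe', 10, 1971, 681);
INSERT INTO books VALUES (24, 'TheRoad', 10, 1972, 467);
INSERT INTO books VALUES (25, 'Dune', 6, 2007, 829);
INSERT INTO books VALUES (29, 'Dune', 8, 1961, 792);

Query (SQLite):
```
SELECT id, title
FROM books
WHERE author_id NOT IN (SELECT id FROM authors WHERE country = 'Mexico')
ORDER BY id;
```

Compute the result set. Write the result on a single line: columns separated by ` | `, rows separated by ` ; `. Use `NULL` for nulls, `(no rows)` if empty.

Inner query: authors.id where country = 'Mexico'.
Outer: keep books rows whose author_id is not in that set.
Inner query → {10}

5 | Solaris ; 8 | Kindred ; 11 | Circe ; 18 | Beloved ; 25 | Dune ; 29 | Dune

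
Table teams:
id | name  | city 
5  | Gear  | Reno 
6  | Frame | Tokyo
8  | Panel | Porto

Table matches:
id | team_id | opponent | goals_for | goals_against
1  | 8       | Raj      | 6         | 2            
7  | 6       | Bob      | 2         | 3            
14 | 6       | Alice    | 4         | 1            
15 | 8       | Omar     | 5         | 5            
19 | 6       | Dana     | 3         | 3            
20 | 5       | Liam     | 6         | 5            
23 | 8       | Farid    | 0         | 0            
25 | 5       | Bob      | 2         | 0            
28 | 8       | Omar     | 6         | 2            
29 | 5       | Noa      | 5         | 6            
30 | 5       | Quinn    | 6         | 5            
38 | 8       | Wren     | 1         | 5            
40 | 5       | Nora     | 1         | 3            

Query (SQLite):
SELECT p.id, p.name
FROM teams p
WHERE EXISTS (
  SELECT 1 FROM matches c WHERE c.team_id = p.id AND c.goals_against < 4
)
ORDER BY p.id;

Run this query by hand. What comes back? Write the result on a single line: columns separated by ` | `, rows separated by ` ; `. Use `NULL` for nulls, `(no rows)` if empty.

For each teams row, check whether any matches with matching team_id has goals_against < 4.
Keep rows where that is true.

5 | Gear ; 6 | Frame ; 8 | Panel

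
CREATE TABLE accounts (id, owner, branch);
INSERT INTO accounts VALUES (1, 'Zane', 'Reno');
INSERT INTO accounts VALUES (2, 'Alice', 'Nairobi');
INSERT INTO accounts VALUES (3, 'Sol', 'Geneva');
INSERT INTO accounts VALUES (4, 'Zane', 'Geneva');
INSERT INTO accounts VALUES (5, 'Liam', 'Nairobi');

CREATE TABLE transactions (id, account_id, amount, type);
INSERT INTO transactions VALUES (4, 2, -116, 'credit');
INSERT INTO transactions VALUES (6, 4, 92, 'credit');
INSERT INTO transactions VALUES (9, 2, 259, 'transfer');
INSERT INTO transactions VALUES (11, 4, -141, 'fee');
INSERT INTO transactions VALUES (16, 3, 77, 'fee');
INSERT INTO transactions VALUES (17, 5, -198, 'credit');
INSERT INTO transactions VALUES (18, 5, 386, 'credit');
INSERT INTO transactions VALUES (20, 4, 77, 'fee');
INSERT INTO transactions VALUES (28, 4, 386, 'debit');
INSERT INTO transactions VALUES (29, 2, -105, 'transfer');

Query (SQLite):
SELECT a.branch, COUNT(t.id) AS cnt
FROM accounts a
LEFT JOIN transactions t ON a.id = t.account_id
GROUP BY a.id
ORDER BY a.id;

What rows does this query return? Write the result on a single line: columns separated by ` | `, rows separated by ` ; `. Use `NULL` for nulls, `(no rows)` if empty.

Reno | 0 ; Nairobi | 3 ; Geneva | 1 ; Geneva | 4 ; Nairobi | 2

LEFT JOIN keeps every accounts row; unmatched ones get NULL for transactions columns.
Group by accounts.id and compute COUNT(t.id). COUNT(col) of an all-NULL group is 0.
  1: ids {—} → COUNT(t.id)=0
  2: ids {4, 9, 29} → COUNT(t.id)=3
  3: ids {16} → COUNT(t.id)=1
  4: ids {6, 11, 20, 28} → COUNT(t.id)=4
  5: ids {17, 18} → COUNT(t.id)=2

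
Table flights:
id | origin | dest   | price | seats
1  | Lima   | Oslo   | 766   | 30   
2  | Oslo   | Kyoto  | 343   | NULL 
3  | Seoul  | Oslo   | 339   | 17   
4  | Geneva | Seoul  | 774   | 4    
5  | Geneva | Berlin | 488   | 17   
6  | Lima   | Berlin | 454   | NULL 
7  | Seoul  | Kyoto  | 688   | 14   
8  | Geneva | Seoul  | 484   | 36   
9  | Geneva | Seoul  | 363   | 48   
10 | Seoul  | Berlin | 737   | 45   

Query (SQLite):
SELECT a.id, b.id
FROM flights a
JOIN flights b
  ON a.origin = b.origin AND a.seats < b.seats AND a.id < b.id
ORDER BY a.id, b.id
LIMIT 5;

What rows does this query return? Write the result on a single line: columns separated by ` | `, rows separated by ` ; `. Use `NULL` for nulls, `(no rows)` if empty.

Pairs (a,b) with same origin, a.seats < b.seats, a.id < b.id.
origin groups: Geneva:{4,5,8,9} Lima:{1,6} Oslo:{2} Seoul:{3,7,10}
Ordered by (a.id, b.id); first 5.

3 | 10 ; 4 | 5 ; 4 | 8 ; 4 | 9 ; 5 | 8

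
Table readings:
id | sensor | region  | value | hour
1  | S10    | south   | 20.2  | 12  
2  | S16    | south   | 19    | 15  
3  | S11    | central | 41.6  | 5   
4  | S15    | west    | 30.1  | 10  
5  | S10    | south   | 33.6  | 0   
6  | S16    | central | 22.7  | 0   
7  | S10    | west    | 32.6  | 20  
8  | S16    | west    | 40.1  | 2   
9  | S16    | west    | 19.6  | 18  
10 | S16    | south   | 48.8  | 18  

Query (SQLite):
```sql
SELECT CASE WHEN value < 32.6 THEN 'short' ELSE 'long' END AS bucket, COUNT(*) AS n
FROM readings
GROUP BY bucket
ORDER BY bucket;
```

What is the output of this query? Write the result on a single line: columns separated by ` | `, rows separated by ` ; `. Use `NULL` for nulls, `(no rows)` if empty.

Bucket rows by value < 32.6 → 'short' else 'long'; count each bucket.

long | 5 ; short | 5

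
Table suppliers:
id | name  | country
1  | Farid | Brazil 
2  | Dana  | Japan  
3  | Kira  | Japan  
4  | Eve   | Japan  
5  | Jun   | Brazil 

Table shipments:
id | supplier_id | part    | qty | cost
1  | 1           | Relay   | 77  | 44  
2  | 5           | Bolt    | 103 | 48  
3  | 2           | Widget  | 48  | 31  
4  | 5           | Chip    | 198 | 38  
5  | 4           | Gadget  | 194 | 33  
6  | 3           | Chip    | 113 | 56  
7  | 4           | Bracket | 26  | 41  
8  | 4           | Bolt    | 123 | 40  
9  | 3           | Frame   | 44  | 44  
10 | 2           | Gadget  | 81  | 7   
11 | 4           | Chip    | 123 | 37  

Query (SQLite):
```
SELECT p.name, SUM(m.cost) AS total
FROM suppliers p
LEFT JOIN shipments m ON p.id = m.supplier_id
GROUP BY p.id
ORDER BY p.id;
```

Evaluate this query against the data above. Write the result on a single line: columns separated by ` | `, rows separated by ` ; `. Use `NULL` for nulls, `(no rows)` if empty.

LEFT JOIN keeps every suppliers row; unmatched ones get NULL for shipments columns.
Group by suppliers.id and compute SUM(m.cost). SUM over an all-NULL group is NULL.
  1: ids {1} → SUM(m.cost)=44
  2: ids {3, 10} → SUM(m.cost)=38
  3: ids {6, 9} → SUM(m.cost)=100
  4: ids {5, 7, 8, 11} → SUM(m.cost)=151
  5: ids {2, 4} → SUM(m.cost)=86

Farid | 44 ; Dana | 38 ; Kira | 100 ; Eve | 151 ; Jun | 86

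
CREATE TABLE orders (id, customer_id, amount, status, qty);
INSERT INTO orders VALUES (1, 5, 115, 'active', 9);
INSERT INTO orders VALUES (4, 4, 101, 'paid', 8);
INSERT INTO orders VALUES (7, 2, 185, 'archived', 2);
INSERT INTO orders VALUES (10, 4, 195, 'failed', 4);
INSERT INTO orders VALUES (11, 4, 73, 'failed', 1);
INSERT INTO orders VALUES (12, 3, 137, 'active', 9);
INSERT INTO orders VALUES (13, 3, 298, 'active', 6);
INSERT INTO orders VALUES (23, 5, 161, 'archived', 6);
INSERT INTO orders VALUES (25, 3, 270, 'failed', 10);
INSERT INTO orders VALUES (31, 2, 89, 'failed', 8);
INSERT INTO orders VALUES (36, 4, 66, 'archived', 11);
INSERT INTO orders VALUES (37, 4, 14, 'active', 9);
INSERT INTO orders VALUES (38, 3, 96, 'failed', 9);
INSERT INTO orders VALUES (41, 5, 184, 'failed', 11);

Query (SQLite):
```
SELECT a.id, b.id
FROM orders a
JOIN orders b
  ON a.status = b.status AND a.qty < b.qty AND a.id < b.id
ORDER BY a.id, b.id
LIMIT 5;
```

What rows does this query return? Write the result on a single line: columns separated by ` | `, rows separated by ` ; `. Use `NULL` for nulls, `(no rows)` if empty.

7 | 23 ; 7 | 36 ; 10 | 25 ; 10 | 31 ; 10 | 38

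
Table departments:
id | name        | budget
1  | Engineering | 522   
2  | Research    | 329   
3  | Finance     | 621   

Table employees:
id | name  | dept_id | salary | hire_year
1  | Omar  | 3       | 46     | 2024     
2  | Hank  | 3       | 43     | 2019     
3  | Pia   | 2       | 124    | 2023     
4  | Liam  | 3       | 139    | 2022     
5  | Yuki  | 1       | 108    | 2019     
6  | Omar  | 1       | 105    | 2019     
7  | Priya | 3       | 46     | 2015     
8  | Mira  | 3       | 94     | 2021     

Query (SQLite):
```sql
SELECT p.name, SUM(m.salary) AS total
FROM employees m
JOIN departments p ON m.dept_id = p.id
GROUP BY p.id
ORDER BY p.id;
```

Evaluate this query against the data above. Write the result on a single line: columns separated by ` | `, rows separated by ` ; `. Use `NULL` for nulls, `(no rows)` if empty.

Join each employees row to its departments via dept_id.
Group joined rows by departments.id; compute SUM(m.salary) per group.
  1: ids {5, 6} → SUM(m.salary)=213
  2: ids {3} → SUM(m.salary)=124
  3: ids {1, 2, 4, 7, 8} → SUM(m.salary)=368

Engineering | 213 ; Research | 124 ; Finance | 368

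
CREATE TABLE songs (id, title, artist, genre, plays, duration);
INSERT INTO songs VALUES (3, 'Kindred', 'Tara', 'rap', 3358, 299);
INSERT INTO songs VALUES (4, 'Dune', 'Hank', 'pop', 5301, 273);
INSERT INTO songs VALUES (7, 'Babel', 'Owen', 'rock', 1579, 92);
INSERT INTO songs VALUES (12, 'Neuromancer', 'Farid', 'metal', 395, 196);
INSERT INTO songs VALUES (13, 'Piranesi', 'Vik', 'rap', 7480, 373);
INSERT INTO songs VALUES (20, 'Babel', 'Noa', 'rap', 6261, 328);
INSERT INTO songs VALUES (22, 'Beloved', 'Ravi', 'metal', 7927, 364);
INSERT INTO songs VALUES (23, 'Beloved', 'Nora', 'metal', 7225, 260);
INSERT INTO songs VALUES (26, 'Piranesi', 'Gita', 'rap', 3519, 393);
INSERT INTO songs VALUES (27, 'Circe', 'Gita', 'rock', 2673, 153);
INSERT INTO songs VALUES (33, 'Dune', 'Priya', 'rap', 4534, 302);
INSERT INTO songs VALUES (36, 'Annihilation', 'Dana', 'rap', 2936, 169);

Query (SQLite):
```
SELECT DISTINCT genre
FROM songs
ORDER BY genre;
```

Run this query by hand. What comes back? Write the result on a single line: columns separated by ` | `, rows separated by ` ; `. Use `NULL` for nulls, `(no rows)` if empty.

Collect distinct genre values from songs.

metal ; pop ; rap ; rock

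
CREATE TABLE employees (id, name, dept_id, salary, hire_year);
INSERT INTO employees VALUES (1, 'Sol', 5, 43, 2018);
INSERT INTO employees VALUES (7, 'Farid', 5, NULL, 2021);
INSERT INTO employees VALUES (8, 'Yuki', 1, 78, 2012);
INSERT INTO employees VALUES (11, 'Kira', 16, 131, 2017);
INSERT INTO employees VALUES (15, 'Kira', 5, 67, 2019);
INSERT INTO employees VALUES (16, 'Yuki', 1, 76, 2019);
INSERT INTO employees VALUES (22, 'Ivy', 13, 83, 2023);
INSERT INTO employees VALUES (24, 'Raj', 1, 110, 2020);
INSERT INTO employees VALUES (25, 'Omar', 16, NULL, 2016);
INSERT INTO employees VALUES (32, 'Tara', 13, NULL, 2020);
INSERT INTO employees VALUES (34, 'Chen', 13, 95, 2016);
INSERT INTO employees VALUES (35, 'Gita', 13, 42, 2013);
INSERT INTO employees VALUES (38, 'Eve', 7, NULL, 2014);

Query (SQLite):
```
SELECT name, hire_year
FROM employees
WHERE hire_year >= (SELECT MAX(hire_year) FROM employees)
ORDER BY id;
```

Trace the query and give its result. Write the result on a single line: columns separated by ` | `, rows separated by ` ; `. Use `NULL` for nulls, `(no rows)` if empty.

Scalar subquery: MAX(hire_year) over all employees rows = 2023.
Keep rows where hire_year >= that value.

Ivy | 2023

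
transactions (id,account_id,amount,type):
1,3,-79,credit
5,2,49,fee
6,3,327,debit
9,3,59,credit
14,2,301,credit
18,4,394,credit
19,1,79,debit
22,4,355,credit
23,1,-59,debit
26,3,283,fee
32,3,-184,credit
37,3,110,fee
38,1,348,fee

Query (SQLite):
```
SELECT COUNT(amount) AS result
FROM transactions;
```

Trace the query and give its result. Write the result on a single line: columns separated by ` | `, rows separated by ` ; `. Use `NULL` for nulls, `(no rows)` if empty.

13

All amount values: [-79, 49, 327, 59, 301, 394, 79, 355, -59, 283, -184, 110, 348].
COUNT(amount) counts non-NULL values → 13.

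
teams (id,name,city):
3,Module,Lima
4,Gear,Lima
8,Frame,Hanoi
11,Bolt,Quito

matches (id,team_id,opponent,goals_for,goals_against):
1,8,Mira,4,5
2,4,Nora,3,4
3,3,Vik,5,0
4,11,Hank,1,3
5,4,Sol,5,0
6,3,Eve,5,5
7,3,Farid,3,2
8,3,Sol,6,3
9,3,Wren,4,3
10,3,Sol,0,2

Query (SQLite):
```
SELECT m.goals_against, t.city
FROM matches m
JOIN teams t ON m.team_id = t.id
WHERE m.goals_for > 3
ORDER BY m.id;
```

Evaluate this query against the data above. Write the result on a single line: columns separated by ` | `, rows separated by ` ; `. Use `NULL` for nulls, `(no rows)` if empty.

Each matches row matches the teams row where team_id = teams.id.
Then keep rows with m.goals_for > 3.

5 | Hanoi ; 0 | Lima ; 0 | Lima ; 5 | Lima ; 3 | Lima ; 3 | Lima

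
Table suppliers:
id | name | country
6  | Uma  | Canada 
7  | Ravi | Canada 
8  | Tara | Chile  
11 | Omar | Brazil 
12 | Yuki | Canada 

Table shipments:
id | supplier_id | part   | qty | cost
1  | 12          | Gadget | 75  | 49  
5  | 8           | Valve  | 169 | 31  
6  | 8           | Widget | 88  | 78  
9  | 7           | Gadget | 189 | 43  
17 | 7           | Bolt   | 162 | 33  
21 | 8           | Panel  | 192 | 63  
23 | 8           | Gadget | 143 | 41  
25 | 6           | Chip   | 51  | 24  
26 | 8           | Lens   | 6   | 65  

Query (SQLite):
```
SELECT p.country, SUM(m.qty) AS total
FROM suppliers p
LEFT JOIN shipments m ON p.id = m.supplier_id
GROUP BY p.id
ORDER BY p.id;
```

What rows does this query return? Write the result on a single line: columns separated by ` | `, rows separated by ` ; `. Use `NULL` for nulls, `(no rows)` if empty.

LEFT JOIN keeps every suppliers row; unmatched ones get NULL for shipments columns.
Group by suppliers.id and compute SUM(m.qty). SUM over an all-NULL group is NULL.
  6: ids {25} → SUM(m.qty)=51
  7: ids {9, 17} → SUM(m.qty)=351
  8: ids {5, 6, 21, 23, 26} → SUM(m.qty)=598
  11: ids {—} → SUM(m.qty)=NULL
  12: ids {1} → SUM(m.qty)=75

Canada | 51 ; Canada | 351 ; Chile | 598 ; Brazil | NULL ; Canada | 75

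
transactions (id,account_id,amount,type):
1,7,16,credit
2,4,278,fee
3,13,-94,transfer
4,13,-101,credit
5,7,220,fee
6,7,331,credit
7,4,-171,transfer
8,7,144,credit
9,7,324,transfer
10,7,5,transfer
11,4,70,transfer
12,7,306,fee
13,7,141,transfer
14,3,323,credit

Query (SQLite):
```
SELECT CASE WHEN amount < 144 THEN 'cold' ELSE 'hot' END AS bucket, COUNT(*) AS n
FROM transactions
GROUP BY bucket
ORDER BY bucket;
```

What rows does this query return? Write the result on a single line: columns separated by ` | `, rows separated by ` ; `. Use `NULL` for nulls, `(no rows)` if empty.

cold | 7 ; hot | 7

Bucket rows by amount < 144 → 'cold' else 'hot'; count each bucket.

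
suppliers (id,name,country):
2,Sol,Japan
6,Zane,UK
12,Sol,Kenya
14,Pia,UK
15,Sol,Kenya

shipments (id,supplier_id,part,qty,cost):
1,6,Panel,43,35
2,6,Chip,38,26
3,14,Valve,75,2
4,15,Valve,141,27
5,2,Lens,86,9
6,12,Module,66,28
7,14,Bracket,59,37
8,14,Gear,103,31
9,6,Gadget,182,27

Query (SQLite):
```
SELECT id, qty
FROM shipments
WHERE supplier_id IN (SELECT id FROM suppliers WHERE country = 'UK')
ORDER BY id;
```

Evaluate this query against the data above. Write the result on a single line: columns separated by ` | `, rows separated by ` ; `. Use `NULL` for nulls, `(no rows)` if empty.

1 | 43 ; 2 | 38 ; 3 | 75 ; 7 | 59 ; 8 | 103 ; 9 | 182

Inner query: suppliers.id where country = 'UK'.
Outer: keep shipments rows whose supplier_id is in that set.
Inner query → {6, 14}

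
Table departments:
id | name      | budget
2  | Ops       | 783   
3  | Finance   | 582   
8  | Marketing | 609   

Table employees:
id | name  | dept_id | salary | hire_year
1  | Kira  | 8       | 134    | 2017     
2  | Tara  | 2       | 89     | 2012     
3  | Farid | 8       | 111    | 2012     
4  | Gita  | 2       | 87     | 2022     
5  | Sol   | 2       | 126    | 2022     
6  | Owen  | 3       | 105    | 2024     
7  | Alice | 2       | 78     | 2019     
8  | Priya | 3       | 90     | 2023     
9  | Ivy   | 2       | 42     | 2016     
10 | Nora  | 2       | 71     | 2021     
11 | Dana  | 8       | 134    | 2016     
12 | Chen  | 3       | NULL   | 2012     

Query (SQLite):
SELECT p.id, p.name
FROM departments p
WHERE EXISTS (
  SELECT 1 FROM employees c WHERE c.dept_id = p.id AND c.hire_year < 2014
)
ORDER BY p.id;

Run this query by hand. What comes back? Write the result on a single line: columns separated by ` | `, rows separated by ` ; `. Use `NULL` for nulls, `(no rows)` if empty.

For each departments row, check whether any employees with matching dept_id has hire_year < 2014.
Keep rows where that is true.

2 | Ops ; 3 | Finance ; 8 | Marketing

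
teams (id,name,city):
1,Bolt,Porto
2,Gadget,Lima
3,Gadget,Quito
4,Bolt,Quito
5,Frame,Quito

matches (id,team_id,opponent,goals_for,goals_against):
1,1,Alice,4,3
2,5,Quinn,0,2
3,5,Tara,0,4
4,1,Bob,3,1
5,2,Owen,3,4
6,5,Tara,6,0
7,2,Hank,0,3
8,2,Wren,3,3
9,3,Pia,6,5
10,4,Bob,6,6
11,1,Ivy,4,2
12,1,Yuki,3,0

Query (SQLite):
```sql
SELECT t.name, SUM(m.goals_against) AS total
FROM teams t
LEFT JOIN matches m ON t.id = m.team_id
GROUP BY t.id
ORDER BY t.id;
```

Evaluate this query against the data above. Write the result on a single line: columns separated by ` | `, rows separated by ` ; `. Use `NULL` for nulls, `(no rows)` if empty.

LEFT JOIN keeps every teams row; unmatched ones get NULL for matches columns.
Group by teams.id and compute SUM(m.goals_against). SUM over an all-NULL group is NULL.
  1: ids {1, 4, 11, 12} → SUM(m.goals_against)=6
  2: ids {5, 7, 8} → SUM(m.goals_against)=10
  3: ids {9} → SUM(m.goals_against)=5
  4: ids {10} → SUM(m.goals_against)=6
  5: ids {2, 3, 6} → SUM(m.goals_against)=6

Bolt | 6 ; Gadget | 10 ; Gadget | 5 ; Bolt | 6 ; Frame | 6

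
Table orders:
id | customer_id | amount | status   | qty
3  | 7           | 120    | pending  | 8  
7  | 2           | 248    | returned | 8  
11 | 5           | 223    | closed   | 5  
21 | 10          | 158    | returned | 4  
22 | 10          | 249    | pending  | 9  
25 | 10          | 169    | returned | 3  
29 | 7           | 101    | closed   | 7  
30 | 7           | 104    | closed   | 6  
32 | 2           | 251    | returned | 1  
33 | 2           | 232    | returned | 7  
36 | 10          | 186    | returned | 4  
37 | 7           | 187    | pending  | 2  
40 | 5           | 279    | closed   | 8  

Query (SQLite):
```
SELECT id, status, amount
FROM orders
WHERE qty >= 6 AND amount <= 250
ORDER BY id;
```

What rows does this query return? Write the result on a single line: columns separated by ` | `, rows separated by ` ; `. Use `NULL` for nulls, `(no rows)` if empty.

qty >= 6: ids {3, 7, 22, 29, 30, 33, 40}
amount <= 250: ids {3, 7, 11, 21, 22, 25, 29, 30, 33, 36, 37}
Combine with AND.

3 | pending | 120 ; 7 | returned | 248 ; 22 | pending | 249 ; 29 | closed | 101 ; 30 | closed | 104 ; 33 | returned | 232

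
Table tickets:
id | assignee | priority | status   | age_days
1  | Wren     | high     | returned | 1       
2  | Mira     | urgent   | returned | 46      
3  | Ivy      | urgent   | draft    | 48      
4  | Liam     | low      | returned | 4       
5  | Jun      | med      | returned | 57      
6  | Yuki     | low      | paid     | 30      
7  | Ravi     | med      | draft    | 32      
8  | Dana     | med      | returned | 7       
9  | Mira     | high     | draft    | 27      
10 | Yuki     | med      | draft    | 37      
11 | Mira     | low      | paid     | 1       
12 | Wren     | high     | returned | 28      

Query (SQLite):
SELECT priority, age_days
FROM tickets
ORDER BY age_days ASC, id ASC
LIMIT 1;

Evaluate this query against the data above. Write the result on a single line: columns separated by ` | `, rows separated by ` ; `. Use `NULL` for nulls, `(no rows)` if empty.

Sort by age_days asc, tiebreak id asc: (1, id=1), (1, id=11), (4, id=4), (7, id=8) …. Take first 1.

high | 1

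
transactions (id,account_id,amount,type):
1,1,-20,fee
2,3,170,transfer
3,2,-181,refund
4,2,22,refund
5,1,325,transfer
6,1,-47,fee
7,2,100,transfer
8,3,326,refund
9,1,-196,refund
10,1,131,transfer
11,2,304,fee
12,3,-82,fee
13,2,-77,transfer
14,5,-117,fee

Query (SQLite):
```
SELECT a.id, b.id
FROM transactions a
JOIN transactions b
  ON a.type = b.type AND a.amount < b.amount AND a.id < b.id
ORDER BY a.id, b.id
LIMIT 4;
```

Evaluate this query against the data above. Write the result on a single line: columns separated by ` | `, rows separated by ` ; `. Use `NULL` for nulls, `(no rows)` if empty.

Pairs (a,b) with same type, a.amount < b.amount, a.id < b.id.
type groups: fee:{1,6,11,12,14} refund:{3,4,8,9} transfer:{2,5,7,10,13}
Ordered by (a.id, b.id); first 4.

1 | 11 ; 2 | 5 ; 3 | 4 ; 3 | 8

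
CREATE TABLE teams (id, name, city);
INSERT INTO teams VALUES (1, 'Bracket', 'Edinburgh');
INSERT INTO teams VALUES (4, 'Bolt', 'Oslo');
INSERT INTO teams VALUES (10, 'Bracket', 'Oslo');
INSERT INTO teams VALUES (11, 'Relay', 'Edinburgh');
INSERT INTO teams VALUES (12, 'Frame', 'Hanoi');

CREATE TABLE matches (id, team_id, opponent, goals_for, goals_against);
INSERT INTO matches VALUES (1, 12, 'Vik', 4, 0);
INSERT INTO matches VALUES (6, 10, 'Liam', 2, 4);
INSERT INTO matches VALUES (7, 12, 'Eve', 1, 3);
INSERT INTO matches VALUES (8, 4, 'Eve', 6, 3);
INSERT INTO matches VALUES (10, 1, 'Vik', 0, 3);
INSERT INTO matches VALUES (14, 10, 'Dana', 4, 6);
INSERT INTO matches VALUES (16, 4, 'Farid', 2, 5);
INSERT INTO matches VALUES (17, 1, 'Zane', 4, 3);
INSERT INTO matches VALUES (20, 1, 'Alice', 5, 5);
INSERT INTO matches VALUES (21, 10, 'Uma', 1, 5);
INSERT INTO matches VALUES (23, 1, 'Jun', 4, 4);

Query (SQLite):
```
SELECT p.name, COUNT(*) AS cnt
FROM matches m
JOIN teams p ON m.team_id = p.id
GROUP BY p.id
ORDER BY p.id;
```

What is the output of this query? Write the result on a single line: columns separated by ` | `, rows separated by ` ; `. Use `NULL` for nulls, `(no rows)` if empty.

Join each matches row to its teams via team_id.
Group joined rows by teams.id; compute COUNT(*) per group.
  1: ids {10, 17, 20, 23} → COUNT(*)=4
  4: ids {8, 16} → COUNT(*)=2
  10: ids {6, 14, 21} → COUNT(*)=3
  12: ids {1, 7} → COUNT(*)=2

Bracket | 4 ; Bolt | 2 ; Bracket | 3 ; Frame | 2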